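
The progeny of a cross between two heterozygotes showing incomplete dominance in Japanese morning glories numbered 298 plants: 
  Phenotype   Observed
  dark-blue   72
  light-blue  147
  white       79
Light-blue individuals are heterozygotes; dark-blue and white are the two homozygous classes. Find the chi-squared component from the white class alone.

0.272

With incomplete dominance, a heterozygote × heterozygote cross gives a 1:2:1 phenotypic ratio.
Under the 1:2:1 hypothesis (Σ ratio = 4, N = 298):
  dark-blue: 298 × 1/4 = 74.5
  light-blue: 298 × 2/4 = 149
  white: 298 × 1/4 = 74.5
Contribution of white: (79 − 74.5)² / 74.5 = 0.2718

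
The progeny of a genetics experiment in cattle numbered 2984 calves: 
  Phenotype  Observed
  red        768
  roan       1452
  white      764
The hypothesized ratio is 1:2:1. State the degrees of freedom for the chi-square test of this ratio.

2

A goodness-of-fit test with 3 phenotype classes has df = 3 − 1 = 2.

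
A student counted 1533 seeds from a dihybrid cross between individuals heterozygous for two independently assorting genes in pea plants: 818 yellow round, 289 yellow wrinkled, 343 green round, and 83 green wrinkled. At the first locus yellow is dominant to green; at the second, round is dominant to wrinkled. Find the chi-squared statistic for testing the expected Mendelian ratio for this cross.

A dihybrid F₂ with independent assortment and complete dominance at both loci gives a 9:3:3:1 phenotypic ratio.
Total ratio parts = 16. Expected numbers out of 1533:
  yellow round: 1533 × 9/16 = 862.3125
  yellow wrinkled: 1533 × 3/16 = 287.4375
  green round: 1533 × 3/16 = 287.4375
  green wrinkled: 1533 × 1/16 = 95.8125
χ² = Σ (O − E)² / E
  yellow round: (818 − 862.3125)² / 862.3125 = 2.2771
  yellow wrinkled: (289 − 287.4375)² / 287.4375 = 0.0085
  green round: (343 − 287.4375)² / 287.4375 = 10.7404
  green wrinkled: (83 − 95.8125)² / 95.8125 = 1.7133
χ² = 2.2771 + 0.0085 + 10.7404 + 1.7133 = 14.7393 ≈ 14.739

14.739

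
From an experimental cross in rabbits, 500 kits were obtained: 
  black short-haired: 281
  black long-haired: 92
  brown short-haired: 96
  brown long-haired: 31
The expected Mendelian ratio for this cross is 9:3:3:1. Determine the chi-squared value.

0.089

The 9:3:3:1 ratio has 16 parts, so with N = 500 the expected counts are:
  black short-haired: 500 × 9/16 = 281.25
  black long-haired: 500 × 3/16 = 93.75
  brown short-haired: 500 × 3/16 = 93.75
  brown long-haired: 500 × 1/16 = 31.25
χ² = Σ (O − E)² / E
  black short-haired: (281 − 281.25)² / 281.25 = 0.0002
  black long-haired: (92 − 93.75)² / 93.75 = 0.0327
  brown short-haired: (96 − 93.75)² / 93.75 = 0.0540
  brown long-haired: (31 − 31.25)² / 31.25 = 0.0020
χ² = 0.0002 + 0.0327 + 0.0540 + 0.0020 = 0.0889 ≈ 0.089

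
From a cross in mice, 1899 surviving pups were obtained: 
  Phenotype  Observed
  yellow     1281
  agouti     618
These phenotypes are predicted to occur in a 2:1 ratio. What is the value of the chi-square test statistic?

The 2:1 ratio has 3 parts, so with N = 1899 the expected counts are:
  yellow: 1899 × 2/3 = 1266
  agouti: 1899 × 1/3 = 633
χ² = Σ (O − E)² / E
  yellow: (1281 − 1266)² / 1266 = 0.1777
  agouti: (618 − 633)² / 633 = 0.3555
χ² = 0.1777 + 0.3555 = 0.5332 ≈ 0.533

0.533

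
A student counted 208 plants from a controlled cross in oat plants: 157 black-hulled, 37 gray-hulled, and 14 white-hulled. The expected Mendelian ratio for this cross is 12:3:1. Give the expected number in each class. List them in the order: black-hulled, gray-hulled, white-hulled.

Total ratio parts = 16. Expected numbers out of 208:
  black-hulled: 208 × 12/16 = 156
  gray-hulled: 208 × 3/16 = 39
  white-hulled: 208 × 1/16 = 13

156, 39, 13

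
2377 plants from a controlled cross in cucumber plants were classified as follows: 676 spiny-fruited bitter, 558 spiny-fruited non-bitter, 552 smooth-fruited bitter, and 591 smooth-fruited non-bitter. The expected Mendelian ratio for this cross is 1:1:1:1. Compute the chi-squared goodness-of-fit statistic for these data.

16.479

The 1:1:1:1 ratio has 4 parts, so with N = 2377 the expected counts are:
  spiny-fruited bitter: 2377 × 1/4 = 594.25
  spiny-fruited non-bitter: 2377 × 1/4 = 594.25
  smooth-fruited bitter: 2377 × 1/4 = 594.25
  smooth-fruited non-bitter: 2377 × 1/4 = 594.25
χ² = Σ (O − E)² / E
  spiny-fruited bitter: (676 − 594.25)² / 594.25 = 11.2462
  spiny-fruited non-bitter: (558 − 594.25)² / 594.25 = 2.2113
  smooth-fruited bitter: (552 − 594.25)² / 594.25 = 3.0039
  smooth-fruited non-bitter: (591 − 594.25)² / 594.25 = 0.0178
χ² = 11.2462 + 2.2113 + 3.0039 + 0.0178 = 16.4792 ≈ 16.479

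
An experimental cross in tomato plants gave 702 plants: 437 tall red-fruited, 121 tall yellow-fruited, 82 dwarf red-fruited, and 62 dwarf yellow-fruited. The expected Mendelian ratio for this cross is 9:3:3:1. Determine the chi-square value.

31.549

Total ratio parts = 16. Expected numbers out of 702:
  tall red-fruited: 702 × 9/16 = 394.875
  tall yellow-fruited: 702 × 3/16 = 131.625
  dwarf red-fruited: 702 × 3/16 = 131.625
  dwarf yellow-fruited: 702 × 1/16 = 43.875
χ² = Σ (O − E)² / E
  tall red-fruited: (437 − 394.875)² / 394.875 = 4.4939
  tall yellow-fruited: (121 − 131.625)² / 131.625 = 0.8577
  dwarf red-fruited: (82 − 131.625)² / 131.625 = 18.7095
  dwarf yellow-fruited: (62 − 43.875)² / 43.875 = 7.4875
χ² = 4.4939 + 0.8577 + 18.7095 + 7.4875 = 31.5486 ≈ 31.549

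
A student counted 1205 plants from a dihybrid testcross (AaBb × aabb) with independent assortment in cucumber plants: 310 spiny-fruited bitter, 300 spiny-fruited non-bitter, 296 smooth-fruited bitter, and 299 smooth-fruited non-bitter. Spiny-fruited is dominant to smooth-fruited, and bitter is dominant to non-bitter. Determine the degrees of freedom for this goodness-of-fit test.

3

A dihybrid testcross with independent assortment gives a 1:1:1:1 ratio.
A goodness-of-fit test with 4 phenotype classes has df = 4 − 1 = 3.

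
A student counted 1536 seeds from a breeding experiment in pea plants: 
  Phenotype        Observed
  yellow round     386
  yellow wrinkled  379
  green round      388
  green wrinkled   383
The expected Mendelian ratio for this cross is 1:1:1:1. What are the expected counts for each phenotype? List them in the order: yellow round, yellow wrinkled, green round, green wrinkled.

384, 384, 384, 384

Total ratio parts = 4. Expected numbers out of 1536:
  yellow round: 1536 × 1/4 = 384
  yellow wrinkled: 1536 × 1/4 = 384
  green round: 1536 × 1/4 = 384
  green wrinkled: 1536 × 1/4 = 384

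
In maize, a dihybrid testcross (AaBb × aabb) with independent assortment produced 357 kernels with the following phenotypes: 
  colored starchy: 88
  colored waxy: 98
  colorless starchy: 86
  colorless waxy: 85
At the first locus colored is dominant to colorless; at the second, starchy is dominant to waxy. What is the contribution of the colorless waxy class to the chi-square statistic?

A dihybrid testcross with independent assortment gives a 1:1:1:1 ratio.
Expected counts for N = 357 under a 1:1:1:1 ratio (total parts = 4):
  colored starchy: 357 × 1/4 = 89.25
  colored waxy: 357 × 1/4 = 89.25
  colorless starchy: 357 × 1/4 = 89.25
  colorless waxy: 357 × 1/4 = 89.25
Contribution of colorless waxy: (85 − 89.25)² / 89.25 = 0.2024

0.202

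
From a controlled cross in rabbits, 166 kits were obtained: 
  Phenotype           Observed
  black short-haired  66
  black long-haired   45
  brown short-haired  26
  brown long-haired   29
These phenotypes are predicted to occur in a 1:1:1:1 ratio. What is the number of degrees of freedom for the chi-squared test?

3

A goodness-of-fit test with 4 phenotype classes has df = 4 − 1 = 3.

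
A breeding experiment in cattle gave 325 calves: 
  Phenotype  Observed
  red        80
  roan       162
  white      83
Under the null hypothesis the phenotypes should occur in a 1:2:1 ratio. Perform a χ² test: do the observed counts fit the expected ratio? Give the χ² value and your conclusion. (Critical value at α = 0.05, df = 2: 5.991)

Expected counts for N = 325 under a 1:2:1 ratio (total parts = 4):
  red: 325 × 1/4 = 81.25
  roan: 325 × 2/4 = 162.5
  white: 325 × 1/4 = 81.25
χ² = Σ (O − E)² / E
  red: (80 − 81.25)² / 81.25 = 0.0192
  roan: (162 − 162.5)² / 162.5 = 0.0015
  white: (83 − 81.25)² / 81.25 = 0.0377
χ² = 0.0192 + 0.0015 + 0.0377 = 0.0584 ≈ 0.058
Degrees of freedom = 3 − 1 = 2; critical value at α = 0.05 is 5.991.
Since 0.058 < 5.991, we fail to reject the null hypothesis — the data are consistent with the 1:2:1 ratio.

0.058; consistent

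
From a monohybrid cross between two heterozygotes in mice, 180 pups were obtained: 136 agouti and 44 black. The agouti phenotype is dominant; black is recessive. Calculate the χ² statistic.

0.030

For a monohybrid cross between heterozygotes with complete dominance, the expected phenotypic ratio is 3:1.
Expected counts for N = 180 under a 3:1 ratio (total parts = 4):
  agouti: 180 × 3/4 = 135
  black: 180 × 1/4 = 45
χ² = Σ (O − E)² / E
  agouti: (136 − 135)² / 135 = 0.0074
  black: (44 − 45)² / 45 = 0.0222
χ² = 0.0074 + 0.0222 = 0.0296 ≈ 0.030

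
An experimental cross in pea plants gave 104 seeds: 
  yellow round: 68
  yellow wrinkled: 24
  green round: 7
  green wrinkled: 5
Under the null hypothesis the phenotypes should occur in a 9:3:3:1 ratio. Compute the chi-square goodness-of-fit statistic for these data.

10.940

Under the 9:3:3:1 hypothesis (Σ ratio = 16, N = 104):
  yellow round: 104 × 9/16 = 58.5
  yellow wrinkled: 104 × 3/16 = 19.5
  green round: 104 × 3/16 = 19.5
  green wrinkled: 104 × 1/16 = 6.5
χ² = Σ (O − E)² / E
  yellow round: (68 − 58.5)² / 58.5 = 1.5427
  yellow wrinkled: (24 − 19.5)² / 19.5 = 1.0385
  green round: (7 − 19.5)² / 19.5 = 8.0128
  green wrinkled: (5 − 6.5)² / 6.5 = 0.3462
χ² = 1.5427 + 1.0385 + 8.0128 + 0.3462 = 10.9402 ≈ 10.940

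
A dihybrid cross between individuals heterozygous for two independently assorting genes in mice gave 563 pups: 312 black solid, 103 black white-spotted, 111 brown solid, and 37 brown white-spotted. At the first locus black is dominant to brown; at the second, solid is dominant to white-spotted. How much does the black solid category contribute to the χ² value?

0.069

A dihybrid F₂ with independent assortment and complete dominance at both loci gives a 9:3:3:1 phenotypic ratio.
Total ratio parts = 16. Expected numbers out of 563:
  black solid: 563 × 9/16 = 316.6875
  black white-spotted: 563 × 3/16 = 105.5625
  brown solid: 563 × 3/16 = 105.5625
  brown white-spotted: 563 × 1/16 = 35.1875
Contribution of black solid: (312 − 316.6875)² / 316.6875 = 0.0694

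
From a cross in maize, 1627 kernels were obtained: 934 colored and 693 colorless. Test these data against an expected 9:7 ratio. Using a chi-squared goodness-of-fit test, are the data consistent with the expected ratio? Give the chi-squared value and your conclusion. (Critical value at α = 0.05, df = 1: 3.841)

0.884; consistent

Expected counts for N = 1627 under a 9:7 ratio (total parts = 16):
  colored: 1627 × 9/16 = 915.1875
  colorless: 1627 × 7/16 = 711.8125
χ² = Σ (O − E)² / E
  colored: (934 − 915.1875)² / 915.1875 = 0.3867
  colorless: (693 − 711.8125)² / 711.8125 = 0.4972
χ² = 0.3867 + 0.4972 = 0.8839 ≈ 0.884
Degrees of freedom = 2 − 1 = 1; critical value at α = 0.05 is 3.841.
Since 0.884 < 3.841, we fail to reject the null hypothesis — the data are consistent with the 9:7 ratio.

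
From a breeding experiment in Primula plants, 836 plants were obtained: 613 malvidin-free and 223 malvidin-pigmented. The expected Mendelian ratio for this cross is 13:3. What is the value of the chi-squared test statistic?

Expected counts for N = 836 under a 13:3 ratio (total parts = 16):
  malvidin-free: 836 × 13/16 = 679.25
  malvidin-pigmented: 836 × 3/16 = 156.75
χ² = Σ (O − E)² / E
  malvidin-free: (613 − 679.25)² / 679.25 = 6.4616
  malvidin-pigmented: (223 − 156.75)² / 156.75 = 28.0004
χ² = 6.4616 + 28.0004 = 34.462

34.462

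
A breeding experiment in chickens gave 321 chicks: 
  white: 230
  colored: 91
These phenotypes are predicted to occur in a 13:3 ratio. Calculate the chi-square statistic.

19.414

The 13:3 ratio has 16 parts, so with N = 321 the expected counts are:
  white: 321 × 13/16 = 260.8125
  colored: 321 × 3/16 = 60.1875
χ² = Σ (O − E)² / E
  white: (230 − 260.8125)² / 260.8125 = 3.6402
  colored: (91 − 60.1875)² / 60.1875 = 15.7742
χ² = 3.6402 + 15.7742 = 19.4144 ≈ 19.414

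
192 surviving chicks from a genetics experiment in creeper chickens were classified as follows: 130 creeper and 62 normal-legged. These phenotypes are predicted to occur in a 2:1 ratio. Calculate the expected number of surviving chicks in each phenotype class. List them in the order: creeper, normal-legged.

Total ratio parts = 3. Expected numbers out of 192:
  creeper: 192 × 2/3 = 128
  normal-legged: 192 × 1/3 = 64

128, 64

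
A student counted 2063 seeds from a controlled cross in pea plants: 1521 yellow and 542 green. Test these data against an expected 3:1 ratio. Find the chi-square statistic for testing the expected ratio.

1.781

Under the 3:1 hypothesis (Σ ratio = 4, N = 2063):
  yellow: 2063 × 3/4 = 1547.25
  green: 2063 × 1/4 = 515.75
χ² = Σ (O − E)² / E
  yellow: (1521 − 1547.25)² / 1547.25 = 0.4453
  green: (542 − 515.75)² / 515.75 = 1.3360
χ² = 0.4453 + 1.3360 = 1.7813 ≈ 1.781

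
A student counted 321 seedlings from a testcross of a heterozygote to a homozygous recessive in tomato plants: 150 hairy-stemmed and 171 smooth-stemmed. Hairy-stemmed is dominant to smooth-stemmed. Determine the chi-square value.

1.374

A testcross of a heterozygote (Aa × aa) gives a 1:1 phenotypic ratio.
Total ratio parts = 2. Expected numbers out of 321:
  hairy-stemmed: 321 × 1/2 = 160.5
  smooth-stemmed: 321 × 1/2 = 160.5
χ² = Σ (O − E)² / E
  hairy-stemmed: (150 − 160.5)² / 160.5 = 0.6869
  smooth-stemmed: (171 − 160.5)² / 160.5 = 0.6869
χ² = 0.6869 + 0.6869 = 1.3738 ≈ 1.374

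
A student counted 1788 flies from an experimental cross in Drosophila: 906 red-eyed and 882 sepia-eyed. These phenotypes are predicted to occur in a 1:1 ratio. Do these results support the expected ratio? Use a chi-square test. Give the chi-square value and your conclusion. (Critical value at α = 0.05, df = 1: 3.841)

Expected counts for N = 1788 under a 1:1 ratio (total parts = 2):
  red-eyed: 1788 × 1/2 = 894
  sepia-eyed: 1788 × 1/2 = 894
χ² = Σ (O − E)² / E
  red-eyed: (906 − 894)² / 894 = 0.1611
  sepia-eyed: (882 − 894)² / 894 = 0.1611
χ² = 0.1611 + 0.1611 = 0.3222 ≈ 0.322
Degrees of freedom = 2 − 1 = 1; critical value at α = 0.05 is 3.841.
Since 0.322 < 3.841, we fail to reject the null hypothesis — the data are consistent with the 1:1 ratio.

0.322; consistent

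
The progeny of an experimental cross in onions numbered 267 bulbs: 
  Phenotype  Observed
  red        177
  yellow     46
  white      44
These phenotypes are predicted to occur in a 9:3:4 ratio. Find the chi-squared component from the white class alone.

7.754

Total ratio parts = 16. Expected numbers out of 267:
  red: 267 × 9/16 = 150.1875
  yellow: 267 × 3/16 = 50.0625
  white: 267 × 4/16 = 66.75
Contribution of white: (44 − 66.75)² / 66.75 = 7.7537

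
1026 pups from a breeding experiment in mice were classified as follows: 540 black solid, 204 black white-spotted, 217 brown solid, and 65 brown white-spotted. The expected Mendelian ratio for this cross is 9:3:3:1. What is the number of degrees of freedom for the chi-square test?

A goodness-of-fit test with 4 phenotype classes has df = 4 − 1 = 3.

3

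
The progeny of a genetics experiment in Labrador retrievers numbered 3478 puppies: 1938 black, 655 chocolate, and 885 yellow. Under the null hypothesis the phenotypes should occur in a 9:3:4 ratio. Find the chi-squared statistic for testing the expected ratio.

0.462

Expected counts for N = 3478 under a 9:3:4 ratio (total parts = 16):
  black: 3478 × 9/16 = 1956.375
  chocolate: 3478 × 3/16 = 652.125
  yellow: 3478 × 4/16 = 869.5
χ² = Σ (O − E)² / E
  black: (1938 − 1956.375)² / 1956.375 = 0.1726
  chocolate: (655 − 652.125)² / 652.125 = 0.0127
  yellow: (885 − 869.5)² / 869.5 = 0.2763
χ² = 0.1726 + 0.0127 + 0.2763 = 0.4616 ≈ 0.462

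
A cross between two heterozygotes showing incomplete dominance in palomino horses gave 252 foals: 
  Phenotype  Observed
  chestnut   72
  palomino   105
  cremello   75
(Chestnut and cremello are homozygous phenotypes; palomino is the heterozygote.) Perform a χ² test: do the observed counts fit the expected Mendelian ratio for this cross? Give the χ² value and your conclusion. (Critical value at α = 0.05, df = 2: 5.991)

With incomplete dominance, a heterozygote × heterozygote cross gives a 1:2:1 phenotypic ratio.
Under the 1:2:1 hypothesis (Σ ratio = 4, N = 252):
  chestnut: 252 × 1/4 = 63
  palomino: 252 × 2/4 = 126
  cremello: 252 × 1/4 = 63
χ² = Σ (O − E)² / E
  chestnut: (72 − 63)² / 63 = 1.2857
  palomino: (105 − 126)² / 126 = 3.5000
  cremello: (75 − 63)² / 63 = 2.2857
χ² = 1.2857 + 3.5000 + 2.2857 = 7.0714 ≈ 7.071
Degrees of freedom = 3 − 1 = 2; critical value at α = 0.05 is 5.991.
Since 7.071 > 5.991, we reject the null hypothesis — the data do not fit the 1:2:1 ratio.

7.071; not consistent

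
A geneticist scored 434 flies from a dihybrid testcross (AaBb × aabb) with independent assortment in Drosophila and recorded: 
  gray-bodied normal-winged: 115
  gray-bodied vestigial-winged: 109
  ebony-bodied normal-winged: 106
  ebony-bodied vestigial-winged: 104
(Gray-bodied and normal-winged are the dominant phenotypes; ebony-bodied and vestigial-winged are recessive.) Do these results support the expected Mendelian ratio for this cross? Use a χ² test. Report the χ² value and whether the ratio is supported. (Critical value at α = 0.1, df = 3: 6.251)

0.636; consistent

A dihybrid testcross with independent assortment gives a 1:1:1:1 ratio.
Expected counts for N = 434 under a 1:1:1:1 ratio (total parts = 4):
  gray-bodied normal-winged: 434 × 1/4 = 108.5
  gray-bodied vestigial-winged: 434 × 1/4 = 108.5
  ebony-bodied normal-winged: 434 × 1/4 = 108.5
  ebony-bodied vestigial-winged: 434 × 1/4 = 108.5
χ² = Σ (O − E)² / E
  gray-bodied normal-winged: (115 − 108.5)² / 108.5 = 0.3894
  gray-bodied vestigial-winged: (109 − 108.5)² / 108.5 = 0.0023
  ebony-bodied normal-winged: (106 − 108.5)² / 108.5 = 0.0576
  ebony-bodied vestigial-winged: (104 − 108.5)² / 108.5 = 0.1866
χ² = 0.3894 + 0.0023 + 0.0576 + 0.1866 = 0.6359 ≈ 0.636
Degrees of freedom = 4 − 1 = 3; critical value at α = 0.1 is 6.251.
Since 0.636 < 6.251, we fail to reject the null hypothesis — the data are consistent with the 1:1:1:1 ratio.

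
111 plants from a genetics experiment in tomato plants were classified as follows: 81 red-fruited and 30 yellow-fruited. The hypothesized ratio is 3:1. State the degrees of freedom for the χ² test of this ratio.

1

A goodness-of-fit test with 2 phenotype classes has df = 2 − 1 = 1.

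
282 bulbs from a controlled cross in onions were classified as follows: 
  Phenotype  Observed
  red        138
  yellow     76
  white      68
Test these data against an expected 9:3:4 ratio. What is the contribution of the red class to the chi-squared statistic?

Expected counts for N = 282 under a 9:3:4 ratio (total parts = 16):
  red: 282 × 9/16 = 158.625
  yellow: 282 × 3/16 = 52.875
  white: 282 × 4/16 = 70.5
Contribution of red: (138 − 158.625)² / 158.625 = 2.6817

2.682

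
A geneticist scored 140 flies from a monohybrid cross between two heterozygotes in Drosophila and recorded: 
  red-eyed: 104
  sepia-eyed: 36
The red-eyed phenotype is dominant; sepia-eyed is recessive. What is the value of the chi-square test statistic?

0.038

For a monohybrid cross between heterozygotes with complete dominance, the expected phenotypic ratio is 3:1.
The 3:1 ratio has 4 parts, so with N = 140 the expected counts are:
  red-eyed: 140 × 3/4 = 105
  sepia-eyed: 140 × 1/4 = 35
χ² = Σ (O − E)² / E
  red-eyed: (104 − 105)² / 105 = 0.0095
  sepia-eyed: (36 − 35)² / 35 = 0.0286
χ² = 0.0095 + 0.0286 = 0.0381 ≈ 0.038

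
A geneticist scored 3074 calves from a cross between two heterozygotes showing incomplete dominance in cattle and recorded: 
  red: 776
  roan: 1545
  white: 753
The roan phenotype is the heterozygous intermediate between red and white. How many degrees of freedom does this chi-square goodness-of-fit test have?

With incomplete dominance, a heterozygote × heterozygote cross gives a 1:2:1 phenotypic ratio.
A goodness-of-fit test with 3 phenotype classes has df = 3 − 1 = 2.

2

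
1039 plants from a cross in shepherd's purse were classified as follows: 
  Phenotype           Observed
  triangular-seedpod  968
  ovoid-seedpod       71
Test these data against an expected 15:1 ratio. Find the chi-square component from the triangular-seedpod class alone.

Total ratio parts = 16. Expected numbers out of 1039:
  triangular-seedpod: 1039 × 15/16 = 974.0625
  ovoid-seedpod: 1039 × 1/16 = 64.9375
Contribution of triangular-seedpod: (968 − 974.0625)² / 974.0625 = 0.0377

0.038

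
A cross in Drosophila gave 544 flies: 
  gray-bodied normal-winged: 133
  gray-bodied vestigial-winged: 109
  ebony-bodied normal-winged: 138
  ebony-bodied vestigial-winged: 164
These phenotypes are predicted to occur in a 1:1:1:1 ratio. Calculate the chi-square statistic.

11.221

Expected counts for N = 544 under a 1:1:1:1 ratio (total parts = 4):
  gray-bodied normal-winged: 544 × 1/4 = 136
  gray-bodied vestigial-winged: 544 × 1/4 = 136
  ebony-bodied normal-winged: 544 × 1/4 = 136
  ebony-bodied vestigial-winged: 544 × 1/4 = 136
χ² = Σ (O − E)² / E
  gray-bodied normal-winged: (133 − 136)² / 136 = 0.0662
  gray-bodied vestigial-winged: (109 − 136)² / 136 = 5.3603
  ebony-bodied normal-winged: (138 − 136)² / 136 = 0.0294
  ebony-bodied vestigial-winged: (164 − 136)² / 136 = 5.7647
χ² = 0.0662 + 5.3603 + 0.0294 + 5.7647 = 11.2206 ≈ 11.221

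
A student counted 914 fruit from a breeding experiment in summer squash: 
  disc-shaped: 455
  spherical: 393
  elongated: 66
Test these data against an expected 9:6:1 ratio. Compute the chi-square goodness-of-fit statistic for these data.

Expected counts for N = 914 under a 9:6:1 ratio (total parts = 16):
  disc-shaped: 914 × 9/16 = 514.125
  spherical: 914 × 6/16 = 342.75
  elongated: 914 × 1/16 = 57.125
χ² = Σ (O − E)² / E
  disc-shaped: (455 − 514.125)² / 514.125 = 6.7994
  spherical: (393 − 342.75)² / 342.75 = 7.3671
  elongated: (66 − 57.125)² / 57.125 = 1.3788
χ² = 6.7994 + 7.3671 + 1.3788 = 15.5453 ≈ 15.545

15.545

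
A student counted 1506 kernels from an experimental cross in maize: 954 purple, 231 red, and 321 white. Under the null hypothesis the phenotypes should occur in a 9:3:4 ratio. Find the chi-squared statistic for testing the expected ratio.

Expected counts for N = 1506 under a 9:3:4 ratio (total parts = 16):
  purple: 1506 × 9/16 = 847.125
  red: 1506 × 3/16 = 282.375
  white: 1506 × 4/16 = 376.5
χ² = Σ (O − E)² / E
  purple: (954 − 847.125)² / 847.125 = 13.4836
  red: (231 − 282.375)² / 282.375 = 9.3471
  white: (321 − 376.5)² / 376.5 = 8.1813
χ² = 13.4836 + 9.3471 + 8.1813 = 31.012

31.012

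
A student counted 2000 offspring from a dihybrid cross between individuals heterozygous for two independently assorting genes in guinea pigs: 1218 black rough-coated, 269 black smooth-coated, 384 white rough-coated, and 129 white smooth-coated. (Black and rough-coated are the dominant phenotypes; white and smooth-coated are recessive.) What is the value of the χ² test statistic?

37.995

A dihybrid F₂ with independent assortment and complete dominance at both loci gives a 9:3:3:1 phenotypic ratio.
Total ratio parts = 16. Expected numbers out of 2000:
  black rough-coated: 2000 × 9/16 = 1125
  black smooth-coated: 2000 × 3/16 = 375
  white rough-coated: 2000 × 3/16 = 375
  white smooth-coated: 2000 × 1/16 = 125
χ² = Σ (O − E)² / E
  black rough-coated: (1218 − 1125)² / 1125 = 7.6880
  black smooth-coated: (269 − 375)² / 375 = 29.9627
  white rough-coated: (384 − 375)² / 375 = 0.2160
  white smooth-coated: (129 − 125)² / 125 = 0.1280
χ² = 7.6880 + 29.9627 + 0.2160 + 0.1280 = 37.9947 ≈ 37.995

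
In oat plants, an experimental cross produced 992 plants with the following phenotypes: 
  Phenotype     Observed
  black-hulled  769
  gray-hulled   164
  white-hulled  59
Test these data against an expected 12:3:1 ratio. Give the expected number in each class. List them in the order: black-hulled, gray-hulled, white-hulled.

744, 186, 62

The 12:3:1 ratio has 16 parts, so with N = 992 the expected counts are:
  black-hulled: 992 × 12/16 = 744
  gray-hulled: 992 × 3/16 = 186
  white-hulled: 992 × 1/16 = 62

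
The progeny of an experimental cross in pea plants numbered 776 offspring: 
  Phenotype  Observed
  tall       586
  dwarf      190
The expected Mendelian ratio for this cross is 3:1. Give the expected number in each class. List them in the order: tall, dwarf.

Total ratio parts = 4. Expected numbers out of 776:
  tall: 776 × 3/4 = 582
  dwarf: 776 × 1/4 = 194

582, 194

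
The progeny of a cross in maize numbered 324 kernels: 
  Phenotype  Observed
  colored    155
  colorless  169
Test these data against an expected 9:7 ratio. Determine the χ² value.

Under the 9:7 hypothesis (Σ ratio = 16, N = 324):
  colored: 324 × 9/16 = 182.25
  colorless: 324 × 7/16 = 141.75
χ² = Σ (O − E)² / E
  colored: (155 − 182.25)² / 182.25 = 4.0744
  colorless: (169 − 141.75)² / 141.75 = 5.2385
χ² = 4.0744 + 5.2385 = 9.3129 ≈ 9.313

9.313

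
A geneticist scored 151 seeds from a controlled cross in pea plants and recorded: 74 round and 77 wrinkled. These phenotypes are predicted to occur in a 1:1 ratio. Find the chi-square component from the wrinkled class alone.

Total ratio parts = 2. Expected numbers out of 151:
  round: 151 × 1/2 = 75.5
  wrinkled: 151 × 1/2 = 75.5
Contribution of wrinkled: (77 − 75.5)² / 75.5 = 0.0298

0.030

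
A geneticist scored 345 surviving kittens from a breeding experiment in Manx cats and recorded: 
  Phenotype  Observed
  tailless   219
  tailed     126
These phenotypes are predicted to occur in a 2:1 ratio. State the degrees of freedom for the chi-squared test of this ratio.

A goodness-of-fit test with 2 phenotype classes has df = 2 − 1 = 1.

1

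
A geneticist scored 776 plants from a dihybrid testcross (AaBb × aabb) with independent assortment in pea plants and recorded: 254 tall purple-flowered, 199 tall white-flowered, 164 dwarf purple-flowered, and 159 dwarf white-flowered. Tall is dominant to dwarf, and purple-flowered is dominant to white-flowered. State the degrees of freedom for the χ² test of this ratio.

3

A dihybrid testcross with independent assortment gives a 1:1:1:1 ratio.
A goodness-of-fit test with 4 phenotype classes has df = 4 − 1 = 3.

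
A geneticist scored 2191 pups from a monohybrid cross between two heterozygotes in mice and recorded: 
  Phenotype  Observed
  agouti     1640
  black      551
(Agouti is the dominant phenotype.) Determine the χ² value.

For a monohybrid cross between heterozygotes with complete dominance, the expected phenotypic ratio is 3:1.
Total ratio parts = 4. Expected numbers out of 2191:
  agouti: 2191 × 3/4 = 1643.25
  black: 2191 × 1/4 = 547.75
χ² = Σ (O − E)² / E
  agouti: (1640 − 1643.25)² / 1643.25 = 0.0064
  black: (551 − 547.75)² / 547.75 = 0.0193
χ² = 0.0064 + 0.0193 = 0.0257 ≈ 0.026

0.026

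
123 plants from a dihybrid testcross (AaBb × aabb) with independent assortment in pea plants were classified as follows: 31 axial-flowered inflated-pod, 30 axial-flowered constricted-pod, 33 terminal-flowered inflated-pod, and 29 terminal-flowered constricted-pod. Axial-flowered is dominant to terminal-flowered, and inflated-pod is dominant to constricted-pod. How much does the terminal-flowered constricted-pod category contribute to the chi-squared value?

A dihybrid testcross with independent assortment gives a 1:1:1:1 ratio.
Total ratio parts = 4. Expected numbers out of 123:
  axial-flowered inflated-pod: 123 × 1/4 = 30.75
  axial-flowered constricted-pod: 123 × 1/4 = 30.75
  terminal-flowered inflated-pod: 123 × 1/4 = 30.75
  terminal-flowered constricted-pod: 123 × 1/4 = 30.75
Contribution of terminal-flowered constricted-pod: (29 − 30.75)² / 30.75 = 0.0996

0.100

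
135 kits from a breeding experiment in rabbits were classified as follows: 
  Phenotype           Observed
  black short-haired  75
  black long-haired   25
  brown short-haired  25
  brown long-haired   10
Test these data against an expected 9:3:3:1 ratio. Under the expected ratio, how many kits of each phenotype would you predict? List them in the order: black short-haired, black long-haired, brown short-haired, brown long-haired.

The 9:3:3:1 ratio has 16 parts, so with N = 135 the expected counts are:
  black short-haired: 135 × 9/16 = 75.9375
  black long-haired: 135 × 3/16 = 25.3125
  brown short-haired: 135 × 3/16 = 25.3125
  brown long-haired: 135 × 1/16 = 8.4375

75.9375, 25.3125, 25.3125, 8.4375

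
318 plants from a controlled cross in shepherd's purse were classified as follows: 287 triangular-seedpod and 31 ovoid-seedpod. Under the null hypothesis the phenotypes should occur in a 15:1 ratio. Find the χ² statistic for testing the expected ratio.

Total ratio parts = 16. Expected numbers out of 318:
  triangular-seedpod: 318 × 15/16 = 298.125
  ovoid-seedpod: 318 × 1/16 = 19.875
χ² = Σ (O − E)² / E
  triangular-seedpod: (287 − 298.125)² / 298.125 = 0.4151
  ovoid-seedpod: (31 − 19.875)² / 19.875 = 6.2272
χ² = 0.4151 + 6.2272 = 6.6423 ≈ 6.642

6.642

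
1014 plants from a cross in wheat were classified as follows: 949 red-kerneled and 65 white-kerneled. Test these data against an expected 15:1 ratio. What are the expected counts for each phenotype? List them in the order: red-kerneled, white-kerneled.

950.625, 63.375

Expected counts for N = 1014 under a 15:1 ratio (total parts = 16):
  red-kerneled: 1014 × 15/16 = 950.625
  white-kerneled: 1014 × 1/16 = 63.375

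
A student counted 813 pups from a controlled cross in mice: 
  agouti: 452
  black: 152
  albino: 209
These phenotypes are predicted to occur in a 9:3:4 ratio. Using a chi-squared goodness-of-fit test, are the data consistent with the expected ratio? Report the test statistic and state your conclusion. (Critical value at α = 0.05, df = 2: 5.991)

0.226; consistent

Expected counts for N = 813 under a 9:3:4 ratio (total parts = 16):
  agouti: 813 × 9/16 = 457.3125
  black: 813 × 3/16 = 152.4375
  albino: 813 × 4/16 = 203.25
χ² = Σ (O − E)² / E
  agouti: (452 − 457.3125)² / 457.3125 = 0.0617
  black: (152 − 152.4375)² / 152.4375 = 0.0013
  albino: (209 − 203.25)² / 203.25 = 0.1627
χ² = 0.0617 + 0.0013 + 0.1627 = 0.2257 ≈ 0.226
Degrees of freedom = 3 − 1 = 2; critical value at α = 0.05 is 5.991.
Since 0.226 < 5.991, we fail to reject the null hypothesis — the data are consistent with the 9:3:4 ratio.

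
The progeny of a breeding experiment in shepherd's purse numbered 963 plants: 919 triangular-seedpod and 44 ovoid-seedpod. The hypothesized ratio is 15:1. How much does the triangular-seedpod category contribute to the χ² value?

0.290

Expected counts for N = 963 under a 15:1 ratio (total parts = 16):
  triangular-seedpod: 963 × 15/16 = 902.8125
  ovoid-seedpod: 963 × 1/16 = 60.1875
Contribution of triangular-seedpod: (919 − 902.8125)² / 902.8125 = 0.2902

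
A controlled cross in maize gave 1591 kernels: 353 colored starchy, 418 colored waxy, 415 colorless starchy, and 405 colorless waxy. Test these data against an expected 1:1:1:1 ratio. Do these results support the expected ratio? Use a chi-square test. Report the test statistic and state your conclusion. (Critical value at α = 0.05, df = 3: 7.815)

Expected counts for N = 1591 under a 1:1:1:1 ratio (total parts = 4):
  colored starchy: 1591 × 1/4 = 397.75
  colored waxy: 1591 × 1/4 = 397.75
  colorless starchy: 1591 × 1/4 = 397.75
  colorless waxy: 1591 × 1/4 = 397.75
χ² = Σ (O − E)² / E
  colored starchy: (353 − 397.75)² / 397.75 = 5.0347
  colored waxy: (418 − 397.75)² / 397.75 = 1.0310
  colorless starchy: (415 − 397.75)² / 397.75 = 0.7481
  colorless waxy: (405 − 397.75)² / 397.75 = 0.1321
χ² = 5.0347 + 1.0310 + 0.7481 + 0.1321 = 6.9459 ≈ 6.946
Degrees of freedom = 4 − 1 = 3; critical value at α = 0.05 is 7.815.
Since 6.946 < 7.815, we fail to reject the null hypothesis — the data are consistent with the 1:1:1:1 ratio.

6.946; consistent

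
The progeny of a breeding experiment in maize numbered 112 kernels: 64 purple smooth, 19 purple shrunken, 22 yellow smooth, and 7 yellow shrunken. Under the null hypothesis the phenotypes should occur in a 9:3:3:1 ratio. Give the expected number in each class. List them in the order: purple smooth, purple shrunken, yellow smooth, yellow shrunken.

63, 21, 21, 7

Expected counts for N = 112 under a 9:3:3:1 ratio (total parts = 16):
  purple smooth: 112 × 9/16 = 63
  purple shrunken: 112 × 3/16 = 21
  yellow smooth: 112 × 3/16 = 21
  yellow shrunken: 112 × 1/16 = 7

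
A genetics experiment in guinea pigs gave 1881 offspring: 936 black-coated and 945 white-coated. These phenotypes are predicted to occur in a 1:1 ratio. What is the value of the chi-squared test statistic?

0.043

Total ratio parts = 2. Expected numbers out of 1881:
  black-coated: 1881 × 1/2 = 940.5
  white-coated: 1881 × 1/2 = 940.5
χ² = Σ (O − E)² / E
  black-coated: (936 − 940.5)² / 940.5 = 0.0215
  white-coated: (945 − 940.5)² / 940.5 = 0.0215
χ² = 0.0215 + 0.0215 = 0.043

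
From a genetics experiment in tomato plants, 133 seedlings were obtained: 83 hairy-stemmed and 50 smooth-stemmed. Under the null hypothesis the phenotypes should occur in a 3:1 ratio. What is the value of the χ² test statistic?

11.251

The 3:1 ratio has 4 parts, so with N = 133 the expected counts are:
  hairy-stemmed: 133 × 3/4 = 99.75
  smooth-stemmed: 133 × 1/4 = 33.25
χ² = Σ (O − E)² / E
  hairy-stemmed: (83 − 99.75)² / 99.75 = 2.8127
  smooth-stemmed: (50 − 33.25)² / 33.25 = 8.4380
χ² = 2.8127 + 8.4380 = 11.2507 ≈ 11.251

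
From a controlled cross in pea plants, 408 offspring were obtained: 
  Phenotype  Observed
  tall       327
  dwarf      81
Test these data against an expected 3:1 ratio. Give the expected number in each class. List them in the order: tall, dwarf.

306, 102

Total ratio parts = 4. Expected numbers out of 408:
  tall: 408 × 3/4 = 306
  dwarf: 408 × 1/4 = 102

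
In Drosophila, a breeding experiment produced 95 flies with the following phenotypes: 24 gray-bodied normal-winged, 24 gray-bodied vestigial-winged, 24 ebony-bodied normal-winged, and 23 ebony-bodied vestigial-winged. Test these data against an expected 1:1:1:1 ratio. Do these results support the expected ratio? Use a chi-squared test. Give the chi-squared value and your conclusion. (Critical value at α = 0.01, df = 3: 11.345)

0.032; consistent

Under the 1:1:1:1 hypothesis (Σ ratio = 4, N = 95):
  gray-bodied normal-winged: 95 × 1/4 = 23.75
  gray-bodied vestigial-winged: 95 × 1/4 = 23.75
  ebony-bodied normal-winged: 95 × 1/4 = 23.75
  ebony-bodied vestigial-winged: 95 × 1/4 = 23.75
χ² = Σ (O − E)² / E
  gray-bodied normal-winged: (24 − 23.75)² / 23.75 = 0.0026
  gray-bodied vestigial-winged: (24 − 23.75)² / 23.75 = 0.0026
  ebony-bodied normal-winged: (24 − 23.75)² / 23.75 = 0.0026
  ebony-bodied vestigial-winged: (23 − 23.75)² / 23.75 = 0.0237
χ² = 0.0026 + 0.0026 + 0.0026 + 0.0237 = 0.0315 ≈ 0.032
Degrees of freedom = 4 − 1 = 3; critical value at α = 0.01 is 11.345.
Since 0.032 < 11.345, we fail to reject the null hypothesis — the data are consistent with the 1:1:1:1 ratio.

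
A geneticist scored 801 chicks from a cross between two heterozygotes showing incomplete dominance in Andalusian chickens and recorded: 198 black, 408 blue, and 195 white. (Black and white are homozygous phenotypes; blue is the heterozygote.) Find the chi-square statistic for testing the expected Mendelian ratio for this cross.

0.303

With incomplete dominance, a heterozygote × heterozygote cross gives a 1:2:1 phenotypic ratio.
Total ratio parts = 4. Expected numbers out of 801:
  black: 801 × 1/4 = 200.25
  blue: 801 × 2/4 = 400.5
  white: 801 × 1/4 = 200.25
χ² = Σ (O − E)² / E
  black: (198 − 200.25)² / 200.25 = 0.0253
  blue: (408 − 400.5)² / 400.5 = 0.1404
  white: (195 − 200.25)² / 200.25 = 0.1376
χ² = 0.0253 + 0.1404 + 0.1376 = 0.3033 ≈ 0.303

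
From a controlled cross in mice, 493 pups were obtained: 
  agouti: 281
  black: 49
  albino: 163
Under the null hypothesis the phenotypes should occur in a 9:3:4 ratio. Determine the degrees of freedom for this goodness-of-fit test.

2

A goodness-of-fit test with 3 phenotype classes has df = 3 − 1 = 2.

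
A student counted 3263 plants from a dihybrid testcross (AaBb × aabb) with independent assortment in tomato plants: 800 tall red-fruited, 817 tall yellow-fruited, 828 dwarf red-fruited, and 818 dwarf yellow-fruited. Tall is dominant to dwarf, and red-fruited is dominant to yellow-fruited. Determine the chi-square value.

A dihybrid testcross with independent assortment gives a 1:1:1:1 ratio.
The 1:1:1:1 ratio has 4 parts, so with N = 3263 the expected counts are:
  tall red-fruited: 3263 × 1/4 = 815.75
  tall yellow-fruited: 3263 × 1/4 = 815.75
  dwarf red-fruited: 3263 × 1/4 = 815.75
  dwarf yellow-fruited: 3263 × 1/4 = 815.75
χ² = Σ (O − E)² / E
  tall red-fruited: (800 − 815.75)² / 815.75 = 0.3041
  tall yellow-fruited: (817 − 815.75)² / 815.75 = 0.0019
  dwarf red-fruited: (828 − 815.75)² / 815.75 = 0.1840
  dwarf yellow-fruited: (818 − 815.75)² / 815.75 = 0.0062
χ² = 0.3041 + 0.0019 + 0.1840 + 0.0062 = 0.4962 ≈ 0.496

0.496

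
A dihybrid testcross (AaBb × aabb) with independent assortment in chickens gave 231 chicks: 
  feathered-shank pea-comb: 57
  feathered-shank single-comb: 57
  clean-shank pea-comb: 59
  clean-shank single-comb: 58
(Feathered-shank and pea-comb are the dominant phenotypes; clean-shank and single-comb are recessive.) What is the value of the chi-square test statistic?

A dihybrid testcross with independent assortment gives a 1:1:1:1 ratio.
Total ratio parts = 4. Expected numbers out of 231:
  feathered-shank pea-comb: 231 × 1/4 = 57.75
  feathered-shank single-comb: 231 × 1/4 = 57.75
  clean-shank pea-comb: 231 × 1/4 = 57.75
  clean-shank single-comb: 231 × 1/4 = 57.75
χ² = Σ (O − E)² / E
  feathered-shank pea-comb: (57 − 57.75)² / 57.75 = 0.0097
  feathered-shank single-comb: (57 − 57.75)² / 57.75 = 0.0097
  clean-shank pea-comb: (59 − 57.75)² / 57.75 = 0.0271
  clean-shank single-comb: (58 − 57.75)² / 57.75 = 0.0011
χ² = 0.0097 + 0.0097 + 0.0271 + 0.0011 = 0.0476 ≈ 0.048

0.048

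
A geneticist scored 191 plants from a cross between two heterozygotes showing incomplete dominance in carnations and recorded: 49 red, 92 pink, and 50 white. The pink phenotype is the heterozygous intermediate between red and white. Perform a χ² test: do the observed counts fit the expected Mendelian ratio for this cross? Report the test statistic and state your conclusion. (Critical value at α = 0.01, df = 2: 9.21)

0.267; consistent

With incomplete dominance, a heterozygote × heterozygote cross gives a 1:2:1 phenotypic ratio.
Under the 1:2:1 hypothesis (Σ ratio = 4, N = 191):
  red: 191 × 1/4 = 47.75
  pink: 191 × 2/4 = 95.5
  white: 191 × 1/4 = 47.75
χ² = Σ (O − E)² / E
  red: (49 − 47.75)² / 47.75 = 0.0327
  pink: (92 − 95.5)² / 95.5 = 0.1283
  white: (50 − 47.75)² / 47.75 = 0.1060
χ² = 0.0327 + 0.1283 + 0.1060 = 0.267
Degrees of freedom = 3 − 1 = 2; critical value at α = 0.01 is 9.21.
Since 0.267 < 9.21, we fail to reject the null hypothesis — the data are consistent with the 1:2:1 ratio.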